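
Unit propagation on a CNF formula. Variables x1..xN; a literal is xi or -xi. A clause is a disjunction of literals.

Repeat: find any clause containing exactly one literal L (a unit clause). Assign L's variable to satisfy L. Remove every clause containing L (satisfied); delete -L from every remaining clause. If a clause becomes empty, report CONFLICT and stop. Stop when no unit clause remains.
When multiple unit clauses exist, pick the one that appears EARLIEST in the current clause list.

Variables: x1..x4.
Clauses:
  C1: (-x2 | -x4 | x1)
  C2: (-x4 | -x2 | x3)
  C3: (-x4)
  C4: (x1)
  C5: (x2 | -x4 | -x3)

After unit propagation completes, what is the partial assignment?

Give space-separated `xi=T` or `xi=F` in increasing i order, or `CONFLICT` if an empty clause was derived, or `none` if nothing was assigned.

Answer: x1=T x4=F

Derivation:
unit clause [-4] forces x4=F; simplify:
  satisfied 4 clause(s); 1 remain; assigned so far: [4]
unit clause [1] forces x1=T; simplify:
  satisfied 1 clause(s); 0 remain; assigned so far: [1, 4]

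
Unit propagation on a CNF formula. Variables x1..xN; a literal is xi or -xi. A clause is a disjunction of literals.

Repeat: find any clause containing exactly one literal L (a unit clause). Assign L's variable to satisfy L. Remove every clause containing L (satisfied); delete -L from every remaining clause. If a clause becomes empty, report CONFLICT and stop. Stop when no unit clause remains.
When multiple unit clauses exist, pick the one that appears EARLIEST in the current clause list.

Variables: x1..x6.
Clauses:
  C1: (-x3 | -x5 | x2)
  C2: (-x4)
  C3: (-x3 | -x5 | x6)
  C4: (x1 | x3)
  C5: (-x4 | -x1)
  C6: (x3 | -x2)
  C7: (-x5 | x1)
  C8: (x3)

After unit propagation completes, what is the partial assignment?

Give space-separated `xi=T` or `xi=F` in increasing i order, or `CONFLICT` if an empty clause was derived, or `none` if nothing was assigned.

Answer: x3=T x4=F

Derivation:
unit clause [-4] forces x4=F; simplify:
  satisfied 2 clause(s); 6 remain; assigned so far: [4]
unit clause [3] forces x3=T; simplify:
  drop -3 from [-3, -5, 2] -> [-5, 2]
  drop -3 from [-3, -5, 6] -> [-5, 6]
  satisfied 3 clause(s); 3 remain; assigned so far: [3, 4]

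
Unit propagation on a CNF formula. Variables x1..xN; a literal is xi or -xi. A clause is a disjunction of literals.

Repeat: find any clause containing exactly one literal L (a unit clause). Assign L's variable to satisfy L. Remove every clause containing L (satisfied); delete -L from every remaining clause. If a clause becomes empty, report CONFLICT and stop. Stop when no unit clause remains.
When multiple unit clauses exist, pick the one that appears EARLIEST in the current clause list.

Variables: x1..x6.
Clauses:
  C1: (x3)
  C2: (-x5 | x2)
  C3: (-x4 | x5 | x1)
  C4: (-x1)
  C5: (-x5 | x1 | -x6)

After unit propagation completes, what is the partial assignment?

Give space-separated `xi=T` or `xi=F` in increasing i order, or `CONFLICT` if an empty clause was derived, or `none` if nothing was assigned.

Answer: x1=F x3=T

Derivation:
unit clause [3] forces x3=T; simplify:
  satisfied 1 clause(s); 4 remain; assigned so far: [3]
unit clause [-1] forces x1=F; simplify:
  drop 1 from [-4, 5, 1] -> [-4, 5]
  drop 1 from [-5, 1, -6] -> [-5, -6]
  satisfied 1 clause(s); 3 remain; assigned so far: [1, 3]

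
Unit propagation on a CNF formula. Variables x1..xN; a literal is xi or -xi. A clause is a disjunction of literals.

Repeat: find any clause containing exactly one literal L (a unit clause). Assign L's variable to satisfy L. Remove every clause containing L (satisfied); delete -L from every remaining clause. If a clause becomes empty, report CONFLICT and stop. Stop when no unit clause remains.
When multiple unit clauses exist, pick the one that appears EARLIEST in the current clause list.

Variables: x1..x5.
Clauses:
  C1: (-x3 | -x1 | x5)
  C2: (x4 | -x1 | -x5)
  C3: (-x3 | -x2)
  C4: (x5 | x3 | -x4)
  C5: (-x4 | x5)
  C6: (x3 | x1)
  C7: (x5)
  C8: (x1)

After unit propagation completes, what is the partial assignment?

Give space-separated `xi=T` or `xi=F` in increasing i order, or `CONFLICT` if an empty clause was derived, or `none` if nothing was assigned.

Answer: x1=T x4=T x5=T

Derivation:
unit clause [5] forces x5=T; simplify:
  drop -5 from [4, -1, -5] -> [4, -1]
  satisfied 4 clause(s); 4 remain; assigned so far: [5]
unit clause [1] forces x1=T; simplify:
  drop -1 from [4, -1] -> [4]
  satisfied 2 clause(s); 2 remain; assigned so far: [1, 5]
unit clause [4] forces x4=T; simplify:
  satisfied 1 clause(s); 1 remain; assigned so far: [1, 4, 5]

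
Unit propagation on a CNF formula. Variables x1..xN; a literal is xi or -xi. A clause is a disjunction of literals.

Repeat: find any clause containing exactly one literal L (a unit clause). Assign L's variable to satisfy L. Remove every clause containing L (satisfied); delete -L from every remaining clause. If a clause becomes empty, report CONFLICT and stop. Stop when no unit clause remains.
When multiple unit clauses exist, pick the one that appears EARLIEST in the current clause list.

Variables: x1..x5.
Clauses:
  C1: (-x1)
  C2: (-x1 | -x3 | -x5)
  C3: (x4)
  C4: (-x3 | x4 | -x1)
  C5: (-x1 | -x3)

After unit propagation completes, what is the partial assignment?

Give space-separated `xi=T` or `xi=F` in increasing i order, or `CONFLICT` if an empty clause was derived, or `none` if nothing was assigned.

unit clause [-1] forces x1=F; simplify:
  satisfied 4 clause(s); 1 remain; assigned so far: [1]
unit clause [4] forces x4=T; simplify:
  satisfied 1 clause(s); 0 remain; assigned so far: [1, 4]

Answer: x1=F x4=T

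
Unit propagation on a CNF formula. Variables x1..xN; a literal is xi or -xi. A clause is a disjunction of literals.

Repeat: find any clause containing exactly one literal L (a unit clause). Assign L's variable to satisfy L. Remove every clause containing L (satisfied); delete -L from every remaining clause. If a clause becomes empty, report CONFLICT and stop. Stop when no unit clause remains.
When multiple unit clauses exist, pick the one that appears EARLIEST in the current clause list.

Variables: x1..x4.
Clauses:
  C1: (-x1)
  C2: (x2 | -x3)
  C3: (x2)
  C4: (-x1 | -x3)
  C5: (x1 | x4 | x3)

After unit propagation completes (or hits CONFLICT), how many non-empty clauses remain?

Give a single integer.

Answer: 1

Derivation:
unit clause [-1] forces x1=F; simplify:
  drop 1 from [1, 4, 3] -> [4, 3]
  satisfied 2 clause(s); 3 remain; assigned so far: [1]
unit clause [2] forces x2=T; simplify:
  satisfied 2 clause(s); 1 remain; assigned so far: [1, 2]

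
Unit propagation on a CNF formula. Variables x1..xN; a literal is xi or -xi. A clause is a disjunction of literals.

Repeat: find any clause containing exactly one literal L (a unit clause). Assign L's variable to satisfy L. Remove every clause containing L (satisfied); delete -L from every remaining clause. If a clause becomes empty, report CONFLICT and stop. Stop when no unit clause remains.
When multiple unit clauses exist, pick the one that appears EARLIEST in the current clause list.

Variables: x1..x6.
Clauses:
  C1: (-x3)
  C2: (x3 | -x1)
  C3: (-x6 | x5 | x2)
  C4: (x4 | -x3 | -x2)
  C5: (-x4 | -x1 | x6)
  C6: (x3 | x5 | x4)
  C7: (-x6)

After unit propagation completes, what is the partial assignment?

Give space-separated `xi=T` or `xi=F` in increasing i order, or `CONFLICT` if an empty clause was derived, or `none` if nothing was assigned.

unit clause [-3] forces x3=F; simplify:
  drop 3 from [3, -1] -> [-1]
  drop 3 from [3, 5, 4] -> [5, 4]
  satisfied 2 clause(s); 5 remain; assigned so far: [3]
unit clause [-1] forces x1=F; simplify:
  satisfied 2 clause(s); 3 remain; assigned so far: [1, 3]
unit clause [-6] forces x6=F; simplify:
  satisfied 2 clause(s); 1 remain; assigned so far: [1, 3, 6]

Answer: x1=F x3=F x6=F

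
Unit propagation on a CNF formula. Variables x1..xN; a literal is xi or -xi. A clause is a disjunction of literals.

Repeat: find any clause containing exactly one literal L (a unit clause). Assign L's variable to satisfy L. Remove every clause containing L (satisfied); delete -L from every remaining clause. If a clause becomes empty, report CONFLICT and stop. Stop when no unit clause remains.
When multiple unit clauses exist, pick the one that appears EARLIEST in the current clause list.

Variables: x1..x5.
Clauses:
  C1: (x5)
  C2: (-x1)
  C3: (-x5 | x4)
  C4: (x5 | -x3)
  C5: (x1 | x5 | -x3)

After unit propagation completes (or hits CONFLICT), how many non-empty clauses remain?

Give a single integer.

Answer: 0

Derivation:
unit clause [5] forces x5=T; simplify:
  drop -5 from [-5, 4] -> [4]
  satisfied 3 clause(s); 2 remain; assigned so far: [5]
unit clause [-1] forces x1=F; simplify:
  satisfied 1 clause(s); 1 remain; assigned so far: [1, 5]
unit clause [4] forces x4=T; simplify:
  satisfied 1 clause(s); 0 remain; assigned so far: [1, 4, 5]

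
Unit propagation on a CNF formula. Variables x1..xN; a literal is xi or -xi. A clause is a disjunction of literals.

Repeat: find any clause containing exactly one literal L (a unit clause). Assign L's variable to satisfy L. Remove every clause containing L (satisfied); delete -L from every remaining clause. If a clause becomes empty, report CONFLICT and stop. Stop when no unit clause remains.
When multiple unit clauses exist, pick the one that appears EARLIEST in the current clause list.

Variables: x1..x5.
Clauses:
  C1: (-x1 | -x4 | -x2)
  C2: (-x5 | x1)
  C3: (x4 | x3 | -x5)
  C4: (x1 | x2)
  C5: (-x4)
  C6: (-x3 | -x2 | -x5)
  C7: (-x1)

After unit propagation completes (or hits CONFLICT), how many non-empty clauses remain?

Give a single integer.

Answer: 0

Derivation:
unit clause [-4] forces x4=F; simplify:
  drop 4 from [4, 3, -5] -> [3, -5]
  satisfied 2 clause(s); 5 remain; assigned so far: [4]
unit clause [-1] forces x1=F; simplify:
  drop 1 from [-5, 1] -> [-5]
  drop 1 from [1, 2] -> [2]
  satisfied 1 clause(s); 4 remain; assigned so far: [1, 4]
unit clause [-5] forces x5=F; simplify:
  satisfied 3 clause(s); 1 remain; assigned so far: [1, 4, 5]
unit clause [2] forces x2=T; simplify:
  satisfied 1 clause(s); 0 remain; assigned so far: [1, 2, 4, 5]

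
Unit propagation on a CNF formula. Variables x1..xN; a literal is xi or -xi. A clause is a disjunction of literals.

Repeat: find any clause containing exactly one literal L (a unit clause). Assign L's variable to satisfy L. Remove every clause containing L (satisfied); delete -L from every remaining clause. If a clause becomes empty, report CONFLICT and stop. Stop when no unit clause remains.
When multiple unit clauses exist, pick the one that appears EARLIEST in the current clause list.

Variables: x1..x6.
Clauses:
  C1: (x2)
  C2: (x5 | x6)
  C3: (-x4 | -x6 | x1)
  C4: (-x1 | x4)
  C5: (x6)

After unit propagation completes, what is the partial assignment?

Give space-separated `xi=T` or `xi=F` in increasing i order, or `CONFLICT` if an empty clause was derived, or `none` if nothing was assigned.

Answer: x2=T x6=T

Derivation:
unit clause [2] forces x2=T; simplify:
  satisfied 1 clause(s); 4 remain; assigned so far: [2]
unit clause [6] forces x6=T; simplify:
  drop -6 from [-4, -6, 1] -> [-4, 1]
  satisfied 2 clause(s); 2 remain; assigned so far: [2, 6]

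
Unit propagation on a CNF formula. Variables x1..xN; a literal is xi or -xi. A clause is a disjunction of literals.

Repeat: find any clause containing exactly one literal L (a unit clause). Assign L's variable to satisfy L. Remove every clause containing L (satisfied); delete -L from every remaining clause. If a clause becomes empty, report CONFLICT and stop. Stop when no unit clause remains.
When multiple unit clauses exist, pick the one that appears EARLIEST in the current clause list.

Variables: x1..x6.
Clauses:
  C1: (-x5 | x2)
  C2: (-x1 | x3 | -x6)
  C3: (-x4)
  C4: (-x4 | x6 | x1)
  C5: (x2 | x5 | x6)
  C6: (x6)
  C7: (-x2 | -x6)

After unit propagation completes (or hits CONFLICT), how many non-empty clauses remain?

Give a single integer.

Answer: 1

Derivation:
unit clause [-4] forces x4=F; simplify:
  satisfied 2 clause(s); 5 remain; assigned so far: [4]
unit clause [6] forces x6=T; simplify:
  drop -6 from [-1, 3, -6] -> [-1, 3]
  drop -6 from [-2, -6] -> [-2]
  satisfied 2 clause(s); 3 remain; assigned so far: [4, 6]
unit clause [-2] forces x2=F; simplify:
  drop 2 from [-5, 2] -> [-5]
  satisfied 1 clause(s); 2 remain; assigned so far: [2, 4, 6]
unit clause [-5] forces x5=F; simplify:
  satisfied 1 clause(s); 1 remain; assigned so far: [2, 4, 5, 6]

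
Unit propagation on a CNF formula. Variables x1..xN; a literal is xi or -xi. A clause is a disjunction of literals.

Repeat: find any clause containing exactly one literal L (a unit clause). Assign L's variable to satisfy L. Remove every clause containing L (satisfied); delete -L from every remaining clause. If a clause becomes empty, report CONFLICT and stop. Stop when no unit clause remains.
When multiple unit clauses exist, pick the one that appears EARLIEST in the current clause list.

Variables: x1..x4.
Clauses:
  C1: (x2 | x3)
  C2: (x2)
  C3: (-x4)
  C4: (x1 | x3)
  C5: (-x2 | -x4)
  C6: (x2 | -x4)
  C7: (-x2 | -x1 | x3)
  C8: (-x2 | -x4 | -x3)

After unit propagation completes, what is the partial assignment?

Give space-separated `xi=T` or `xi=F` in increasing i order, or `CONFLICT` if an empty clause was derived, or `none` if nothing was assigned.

Answer: x2=T x4=F

Derivation:
unit clause [2] forces x2=T; simplify:
  drop -2 from [-2, -4] -> [-4]
  drop -2 from [-2, -1, 3] -> [-1, 3]
  drop -2 from [-2, -4, -3] -> [-4, -3]
  satisfied 3 clause(s); 5 remain; assigned so far: [2]
unit clause [-4] forces x4=F; simplify:
  satisfied 3 clause(s); 2 remain; assigned so far: [2, 4]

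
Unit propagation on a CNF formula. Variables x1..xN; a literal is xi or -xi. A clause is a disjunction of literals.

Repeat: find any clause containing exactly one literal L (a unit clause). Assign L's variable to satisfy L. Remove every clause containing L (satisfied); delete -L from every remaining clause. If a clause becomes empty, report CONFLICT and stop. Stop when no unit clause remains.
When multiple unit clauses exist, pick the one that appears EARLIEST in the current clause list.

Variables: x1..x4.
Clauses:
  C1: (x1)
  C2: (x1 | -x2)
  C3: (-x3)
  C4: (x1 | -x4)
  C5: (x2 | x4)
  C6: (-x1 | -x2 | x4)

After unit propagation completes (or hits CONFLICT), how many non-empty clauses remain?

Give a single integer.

Answer: 2

Derivation:
unit clause [1] forces x1=T; simplify:
  drop -1 from [-1, -2, 4] -> [-2, 4]
  satisfied 3 clause(s); 3 remain; assigned so far: [1]
unit clause [-3] forces x3=F; simplify:
  satisfied 1 clause(s); 2 remain; assigned so far: [1, 3]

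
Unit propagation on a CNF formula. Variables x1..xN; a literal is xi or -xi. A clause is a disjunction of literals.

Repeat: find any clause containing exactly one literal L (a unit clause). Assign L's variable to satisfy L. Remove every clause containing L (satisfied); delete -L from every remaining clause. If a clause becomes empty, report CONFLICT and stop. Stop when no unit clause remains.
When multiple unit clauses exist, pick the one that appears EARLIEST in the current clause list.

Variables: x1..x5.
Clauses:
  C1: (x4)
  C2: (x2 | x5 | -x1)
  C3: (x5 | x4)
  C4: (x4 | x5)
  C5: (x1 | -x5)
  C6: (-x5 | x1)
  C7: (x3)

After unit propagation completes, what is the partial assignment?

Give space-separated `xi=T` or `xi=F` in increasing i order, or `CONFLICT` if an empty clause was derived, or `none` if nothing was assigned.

Answer: x3=T x4=T

Derivation:
unit clause [4] forces x4=T; simplify:
  satisfied 3 clause(s); 4 remain; assigned so far: [4]
unit clause [3] forces x3=T; simplify:
  satisfied 1 clause(s); 3 remain; assigned so far: [3, 4]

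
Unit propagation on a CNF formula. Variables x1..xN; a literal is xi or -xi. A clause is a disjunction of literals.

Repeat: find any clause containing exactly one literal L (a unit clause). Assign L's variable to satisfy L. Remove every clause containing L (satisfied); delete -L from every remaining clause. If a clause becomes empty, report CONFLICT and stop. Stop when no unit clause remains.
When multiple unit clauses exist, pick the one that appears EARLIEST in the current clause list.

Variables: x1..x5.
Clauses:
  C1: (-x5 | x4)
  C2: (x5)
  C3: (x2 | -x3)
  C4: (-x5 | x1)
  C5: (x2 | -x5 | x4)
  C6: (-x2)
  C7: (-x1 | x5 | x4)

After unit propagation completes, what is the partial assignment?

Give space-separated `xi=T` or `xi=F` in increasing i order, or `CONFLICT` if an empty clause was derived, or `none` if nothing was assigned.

unit clause [5] forces x5=T; simplify:
  drop -5 from [-5, 4] -> [4]
  drop -5 from [-5, 1] -> [1]
  drop -5 from [2, -5, 4] -> [2, 4]
  satisfied 2 clause(s); 5 remain; assigned so far: [5]
unit clause [4] forces x4=T; simplify:
  satisfied 2 clause(s); 3 remain; assigned so far: [4, 5]
unit clause [1] forces x1=T; simplify:
  satisfied 1 clause(s); 2 remain; assigned so far: [1, 4, 5]
unit clause [-2] forces x2=F; simplify:
  drop 2 from [2, -3] -> [-3]
  satisfied 1 clause(s); 1 remain; assigned so far: [1, 2, 4, 5]
unit clause [-3] forces x3=F; simplify:
  satisfied 1 clause(s); 0 remain; assigned so far: [1, 2, 3, 4, 5]

Answer: x1=T x2=F x3=F x4=T x5=T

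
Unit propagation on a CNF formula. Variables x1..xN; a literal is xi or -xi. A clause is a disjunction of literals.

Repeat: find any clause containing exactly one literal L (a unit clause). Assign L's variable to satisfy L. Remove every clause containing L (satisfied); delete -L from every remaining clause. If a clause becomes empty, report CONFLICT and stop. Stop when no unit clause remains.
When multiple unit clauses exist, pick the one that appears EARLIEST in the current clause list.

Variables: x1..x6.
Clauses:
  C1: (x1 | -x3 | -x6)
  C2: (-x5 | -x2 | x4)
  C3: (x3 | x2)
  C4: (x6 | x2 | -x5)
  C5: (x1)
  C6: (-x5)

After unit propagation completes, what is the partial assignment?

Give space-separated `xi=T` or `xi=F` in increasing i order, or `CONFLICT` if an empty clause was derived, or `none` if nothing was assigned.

Answer: x1=T x5=F

Derivation:
unit clause [1] forces x1=T; simplify:
  satisfied 2 clause(s); 4 remain; assigned so far: [1]
unit clause [-5] forces x5=F; simplify:
  satisfied 3 clause(s); 1 remain; assigned so far: [1, 5]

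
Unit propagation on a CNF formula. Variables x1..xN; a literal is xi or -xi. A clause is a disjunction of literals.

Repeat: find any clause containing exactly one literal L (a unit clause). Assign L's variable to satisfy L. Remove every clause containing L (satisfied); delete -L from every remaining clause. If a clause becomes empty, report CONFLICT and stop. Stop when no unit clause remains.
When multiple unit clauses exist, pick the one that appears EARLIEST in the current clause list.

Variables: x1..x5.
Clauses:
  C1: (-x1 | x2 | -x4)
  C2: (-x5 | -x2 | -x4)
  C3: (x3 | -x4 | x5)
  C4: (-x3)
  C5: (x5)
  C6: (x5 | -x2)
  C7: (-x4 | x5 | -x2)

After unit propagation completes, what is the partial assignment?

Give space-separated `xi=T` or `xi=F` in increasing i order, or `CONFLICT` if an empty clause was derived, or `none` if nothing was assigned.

Answer: x3=F x5=T

Derivation:
unit clause [-3] forces x3=F; simplify:
  drop 3 from [3, -4, 5] -> [-4, 5]
  satisfied 1 clause(s); 6 remain; assigned so far: [3]
unit clause [5] forces x5=T; simplify:
  drop -5 from [-5, -2, -4] -> [-2, -4]
  satisfied 4 clause(s); 2 remain; assigned so far: [3, 5]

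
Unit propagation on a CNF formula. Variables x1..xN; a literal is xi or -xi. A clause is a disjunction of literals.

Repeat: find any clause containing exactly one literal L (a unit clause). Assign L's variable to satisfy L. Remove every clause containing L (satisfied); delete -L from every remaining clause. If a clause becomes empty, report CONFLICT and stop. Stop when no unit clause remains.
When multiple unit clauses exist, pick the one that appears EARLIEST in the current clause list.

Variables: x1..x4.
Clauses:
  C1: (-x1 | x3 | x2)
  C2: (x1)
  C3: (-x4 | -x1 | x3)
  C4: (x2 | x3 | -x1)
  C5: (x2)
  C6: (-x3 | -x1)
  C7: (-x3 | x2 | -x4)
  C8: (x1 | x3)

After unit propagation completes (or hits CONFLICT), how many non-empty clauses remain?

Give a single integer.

Answer: 0

Derivation:
unit clause [1] forces x1=T; simplify:
  drop -1 from [-1, 3, 2] -> [3, 2]
  drop -1 from [-4, -1, 3] -> [-4, 3]
  drop -1 from [2, 3, -1] -> [2, 3]
  drop -1 from [-3, -1] -> [-3]
  satisfied 2 clause(s); 6 remain; assigned so far: [1]
unit clause [2] forces x2=T; simplify:
  satisfied 4 clause(s); 2 remain; assigned so far: [1, 2]
unit clause [-3] forces x3=F; simplify:
  drop 3 from [-4, 3] -> [-4]
  satisfied 1 clause(s); 1 remain; assigned so far: [1, 2, 3]
unit clause [-4] forces x4=F; simplify:
  satisfied 1 clause(s); 0 remain; assigned so far: [1, 2, 3, 4]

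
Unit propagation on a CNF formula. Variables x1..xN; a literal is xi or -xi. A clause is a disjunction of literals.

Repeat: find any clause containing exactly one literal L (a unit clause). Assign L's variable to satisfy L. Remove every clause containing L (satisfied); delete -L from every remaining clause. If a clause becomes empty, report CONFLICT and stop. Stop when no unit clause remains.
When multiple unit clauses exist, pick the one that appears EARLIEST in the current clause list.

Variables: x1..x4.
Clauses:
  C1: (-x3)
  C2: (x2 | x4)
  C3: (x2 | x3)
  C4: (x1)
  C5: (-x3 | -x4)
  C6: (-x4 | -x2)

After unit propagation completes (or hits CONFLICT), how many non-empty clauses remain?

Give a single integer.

Answer: 0

Derivation:
unit clause [-3] forces x3=F; simplify:
  drop 3 from [2, 3] -> [2]
  satisfied 2 clause(s); 4 remain; assigned so far: [3]
unit clause [2] forces x2=T; simplify:
  drop -2 from [-4, -2] -> [-4]
  satisfied 2 clause(s); 2 remain; assigned so far: [2, 3]
unit clause [1] forces x1=T; simplify:
  satisfied 1 clause(s); 1 remain; assigned so far: [1, 2, 3]
unit clause [-4] forces x4=F; simplify:
  satisfied 1 clause(s); 0 remain; assigned so far: [1, 2, 3, 4]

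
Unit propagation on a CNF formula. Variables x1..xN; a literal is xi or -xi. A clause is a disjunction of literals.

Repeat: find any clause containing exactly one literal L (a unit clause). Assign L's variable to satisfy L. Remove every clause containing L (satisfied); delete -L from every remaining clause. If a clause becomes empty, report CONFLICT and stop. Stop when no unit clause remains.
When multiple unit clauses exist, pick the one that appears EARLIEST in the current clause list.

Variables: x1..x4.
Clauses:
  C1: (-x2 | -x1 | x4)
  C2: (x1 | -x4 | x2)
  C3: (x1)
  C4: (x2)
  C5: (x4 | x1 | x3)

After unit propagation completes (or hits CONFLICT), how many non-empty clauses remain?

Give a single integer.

Answer: 0

Derivation:
unit clause [1] forces x1=T; simplify:
  drop -1 from [-2, -1, 4] -> [-2, 4]
  satisfied 3 clause(s); 2 remain; assigned so far: [1]
unit clause [2] forces x2=T; simplify:
  drop -2 from [-2, 4] -> [4]
  satisfied 1 clause(s); 1 remain; assigned so far: [1, 2]
unit clause [4] forces x4=T; simplify:
  satisfied 1 clause(s); 0 remain; assigned so far: [1, 2, 4]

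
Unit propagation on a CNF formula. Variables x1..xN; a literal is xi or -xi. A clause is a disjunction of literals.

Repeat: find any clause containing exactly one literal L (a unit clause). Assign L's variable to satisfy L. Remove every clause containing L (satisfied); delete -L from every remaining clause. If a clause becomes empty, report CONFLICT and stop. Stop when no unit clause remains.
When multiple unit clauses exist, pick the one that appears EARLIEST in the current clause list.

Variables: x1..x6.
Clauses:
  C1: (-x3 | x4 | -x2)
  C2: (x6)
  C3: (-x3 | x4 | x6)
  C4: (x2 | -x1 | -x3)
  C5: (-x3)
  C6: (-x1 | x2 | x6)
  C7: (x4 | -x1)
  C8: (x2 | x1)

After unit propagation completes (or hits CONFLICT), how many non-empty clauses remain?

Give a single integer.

unit clause [6] forces x6=T; simplify:
  satisfied 3 clause(s); 5 remain; assigned so far: [6]
unit clause [-3] forces x3=F; simplify:
  satisfied 3 clause(s); 2 remain; assigned so far: [3, 6]

Answer: 2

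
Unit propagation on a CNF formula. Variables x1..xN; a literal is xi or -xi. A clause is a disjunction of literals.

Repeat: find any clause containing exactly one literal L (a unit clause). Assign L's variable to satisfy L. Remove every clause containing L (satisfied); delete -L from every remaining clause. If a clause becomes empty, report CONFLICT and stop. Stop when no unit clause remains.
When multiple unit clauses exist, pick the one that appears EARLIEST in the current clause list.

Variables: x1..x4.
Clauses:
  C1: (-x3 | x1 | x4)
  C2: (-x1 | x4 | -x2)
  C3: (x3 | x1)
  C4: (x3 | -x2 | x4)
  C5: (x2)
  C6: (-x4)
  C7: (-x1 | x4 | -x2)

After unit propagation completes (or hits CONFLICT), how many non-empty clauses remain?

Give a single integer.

Answer: 0

Derivation:
unit clause [2] forces x2=T; simplify:
  drop -2 from [-1, 4, -2] -> [-1, 4]
  drop -2 from [3, -2, 4] -> [3, 4]
  drop -2 from [-1, 4, -2] -> [-1, 4]
  satisfied 1 clause(s); 6 remain; assigned so far: [2]
unit clause [-4] forces x4=F; simplify:
  drop 4 from [-3, 1, 4] -> [-3, 1]
  drop 4 from [-1, 4] -> [-1]
  drop 4 from [3, 4] -> [3]
  drop 4 from [-1, 4] -> [-1]
  satisfied 1 clause(s); 5 remain; assigned so far: [2, 4]
unit clause [-1] forces x1=F; simplify:
  drop 1 from [-3, 1] -> [-3]
  drop 1 from [3, 1] -> [3]
  satisfied 2 clause(s); 3 remain; assigned so far: [1, 2, 4]
unit clause [-3] forces x3=F; simplify:
  drop 3 from [3] -> [] (empty!)
  drop 3 from [3] -> [] (empty!)
  satisfied 1 clause(s); 2 remain; assigned so far: [1, 2, 3, 4]
CONFLICT (empty clause)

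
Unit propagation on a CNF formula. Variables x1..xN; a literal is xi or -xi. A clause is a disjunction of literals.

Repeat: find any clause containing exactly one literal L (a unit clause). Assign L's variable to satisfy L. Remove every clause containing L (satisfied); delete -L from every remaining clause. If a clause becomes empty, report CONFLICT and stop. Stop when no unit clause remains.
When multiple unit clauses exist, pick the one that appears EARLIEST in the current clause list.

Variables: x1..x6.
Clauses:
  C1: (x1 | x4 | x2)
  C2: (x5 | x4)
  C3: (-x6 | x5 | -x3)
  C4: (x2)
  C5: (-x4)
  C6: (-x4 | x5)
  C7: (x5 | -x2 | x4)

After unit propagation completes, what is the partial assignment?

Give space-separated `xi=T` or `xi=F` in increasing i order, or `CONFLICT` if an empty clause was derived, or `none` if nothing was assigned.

Answer: x2=T x4=F x5=T

Derivation:
unit clause [2] forces x2=T; simplify:
  drop -2 from [5, -2, 4] -> [5, 4]
  satisfied 2 clause(s); 5 remain; assigned so far: [2]
unit clause [-4] forces x4=F; simplify:
  drop 4 from [5, 4] -> [5]
  drop 4 from [5, 4] -> [5]
  satisfied 2 clause(s); 3 remain; assigned so far: [2, 4]
unit clause [5] forces x5=T; simplify:
  satisfied 3 clause(s); 0 remain; assigned so far: [2, 4, 5]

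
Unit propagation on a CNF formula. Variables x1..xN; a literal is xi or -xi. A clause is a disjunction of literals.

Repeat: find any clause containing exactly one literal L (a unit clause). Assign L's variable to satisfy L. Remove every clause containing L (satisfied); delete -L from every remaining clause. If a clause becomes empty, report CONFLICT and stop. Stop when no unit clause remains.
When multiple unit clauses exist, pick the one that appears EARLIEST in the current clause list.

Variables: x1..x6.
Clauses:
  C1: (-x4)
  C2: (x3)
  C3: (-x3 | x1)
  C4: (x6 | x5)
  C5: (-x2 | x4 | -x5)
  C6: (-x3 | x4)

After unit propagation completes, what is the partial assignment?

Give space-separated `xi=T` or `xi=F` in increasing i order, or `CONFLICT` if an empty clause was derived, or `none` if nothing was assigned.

Answer: CONFLICT

Derivation:
unit clause [-4] forces x4=F; simplify:
  drop 4 from [-2, 4, -5] -> [-2, -5]
  drop 4 from [-3, 4] -> [-3]
  satisfied 1 clause(s); 5 remain; assigned so far: [4]
unit clause [3] forces x3=T; simplify:
  drop -3 from [-3, 1] -> [1]
  drop -3 from [-3] -> [] (empty!)
  satisfied 1 clause(s); 4 remain; assigned so far: [3, 4]
CONFLICT (empty clause)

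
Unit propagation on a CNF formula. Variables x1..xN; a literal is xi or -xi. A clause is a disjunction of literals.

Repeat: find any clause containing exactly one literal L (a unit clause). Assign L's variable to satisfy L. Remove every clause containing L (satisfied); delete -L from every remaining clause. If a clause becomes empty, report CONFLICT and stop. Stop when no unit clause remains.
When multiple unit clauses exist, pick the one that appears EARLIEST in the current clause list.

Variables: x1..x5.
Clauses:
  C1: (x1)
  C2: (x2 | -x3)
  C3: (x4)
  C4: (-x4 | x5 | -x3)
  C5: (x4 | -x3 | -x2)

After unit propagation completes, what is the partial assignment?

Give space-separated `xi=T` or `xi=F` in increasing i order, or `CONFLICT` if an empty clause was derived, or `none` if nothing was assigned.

unit clause [1] forces x1=T; simplify:
  satisfied 1 clause(s); 4 remain; assigned so far: [1]
unit clause [4] forces x4=T; simplify:
  drop -4 from [-4, 5, -3] -> [5, -3]
  satisfied 2 clause(s); 2 remain; assigned so far: [1, 4]

Answer: x1=T x4=T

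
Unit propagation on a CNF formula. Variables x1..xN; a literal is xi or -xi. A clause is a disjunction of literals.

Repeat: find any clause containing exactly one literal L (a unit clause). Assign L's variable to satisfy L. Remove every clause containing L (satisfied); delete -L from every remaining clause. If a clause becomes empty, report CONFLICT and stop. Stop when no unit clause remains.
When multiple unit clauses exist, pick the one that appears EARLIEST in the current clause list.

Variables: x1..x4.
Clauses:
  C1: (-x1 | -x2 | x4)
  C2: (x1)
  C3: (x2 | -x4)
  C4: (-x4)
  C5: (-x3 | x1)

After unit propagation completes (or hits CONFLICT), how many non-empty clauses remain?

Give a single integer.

Answer: 0

Derivation:
unit clause [1] forces x1=T; simplify:
  drop -1 from [-1, -2, 4] -> [-2, 4]
  satisfied 2 clause(s); 3 remain; assigned so far: [1]
unit clause [-4] forces x4=F; simplify:
  drop 4 from [-2, 4] -> [-2]
  satisfied 2 clause(s); 1 remain; assigned so far: [1, 4]
unit clause [-2] forces x2=F; simplify:
  satisfied 1 clause(s); 0 remain; assigned so far: [1, 2, 4]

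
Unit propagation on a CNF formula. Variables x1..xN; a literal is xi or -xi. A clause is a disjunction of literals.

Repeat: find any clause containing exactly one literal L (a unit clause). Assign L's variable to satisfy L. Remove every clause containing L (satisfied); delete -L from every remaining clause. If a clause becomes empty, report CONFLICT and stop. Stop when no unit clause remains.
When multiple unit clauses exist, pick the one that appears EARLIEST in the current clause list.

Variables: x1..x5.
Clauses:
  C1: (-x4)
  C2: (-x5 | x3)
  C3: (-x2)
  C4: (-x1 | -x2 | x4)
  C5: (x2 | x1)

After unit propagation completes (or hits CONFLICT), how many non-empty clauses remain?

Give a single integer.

unit clause [-4] forces x4=F; simplify:
  drop 4 from [-1, -2, 4] -> [-1, -2]
  satisfied 1 clause(s); 4 remain; assigned so far: [4]
unit clause [-2] forces x2=F; simplify:
  drop 2 from [2, 1] -> [1]
  satisfied 2 clause(s); 2 remain; assigned so far: [2, 4]
unit clause [1] forces x1=T; simplify:
  satisfied 1 clause(s); 1 remain; assigned so far: [1, 2, 4]

Answer: 1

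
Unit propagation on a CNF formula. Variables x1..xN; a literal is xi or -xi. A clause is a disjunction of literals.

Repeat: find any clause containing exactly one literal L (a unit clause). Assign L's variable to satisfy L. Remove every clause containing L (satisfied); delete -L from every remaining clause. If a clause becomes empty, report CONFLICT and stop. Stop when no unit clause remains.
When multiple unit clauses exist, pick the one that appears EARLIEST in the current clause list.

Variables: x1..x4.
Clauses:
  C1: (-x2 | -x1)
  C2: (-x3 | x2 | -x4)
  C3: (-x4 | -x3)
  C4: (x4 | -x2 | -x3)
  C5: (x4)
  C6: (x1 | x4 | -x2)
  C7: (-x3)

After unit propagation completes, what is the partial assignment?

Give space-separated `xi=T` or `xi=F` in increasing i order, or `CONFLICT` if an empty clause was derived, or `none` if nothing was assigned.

Answer: x3=F x4=T

Derivation:
unit clause [4] forces x4=T; simplify:
  drop -4 from [-3, 2, -4] -> [-3, 2]
  drop -4 from [-4, -3] -> [-3]
  satisfied 3 clause(s); 4 remain; assigned so far: [4]
unit clause [-3] forces x3=F; simplify:
  satisfied 3 clause(s); 1 remain; assigned so far: [3, 4]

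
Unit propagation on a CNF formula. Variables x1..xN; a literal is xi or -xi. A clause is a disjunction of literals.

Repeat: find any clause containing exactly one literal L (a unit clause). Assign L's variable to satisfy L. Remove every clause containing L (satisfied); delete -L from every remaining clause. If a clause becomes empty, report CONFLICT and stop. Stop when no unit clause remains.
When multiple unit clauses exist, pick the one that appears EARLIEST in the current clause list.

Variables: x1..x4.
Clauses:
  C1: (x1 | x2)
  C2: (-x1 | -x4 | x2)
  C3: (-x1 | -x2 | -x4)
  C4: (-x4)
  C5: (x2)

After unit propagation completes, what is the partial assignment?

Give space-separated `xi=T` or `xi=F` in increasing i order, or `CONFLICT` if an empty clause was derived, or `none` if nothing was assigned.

Answer: x2=T x4=F

Derivation:
unit clause [-4] forces x4=F; simplify:
  satisfied 3 clause(s); 2 remain; assigned so far: [4]
unit clause [2] forces x2=T; simplify:
  satisfied 2 clause(s); 0 remain; assigned so far: [2, 4]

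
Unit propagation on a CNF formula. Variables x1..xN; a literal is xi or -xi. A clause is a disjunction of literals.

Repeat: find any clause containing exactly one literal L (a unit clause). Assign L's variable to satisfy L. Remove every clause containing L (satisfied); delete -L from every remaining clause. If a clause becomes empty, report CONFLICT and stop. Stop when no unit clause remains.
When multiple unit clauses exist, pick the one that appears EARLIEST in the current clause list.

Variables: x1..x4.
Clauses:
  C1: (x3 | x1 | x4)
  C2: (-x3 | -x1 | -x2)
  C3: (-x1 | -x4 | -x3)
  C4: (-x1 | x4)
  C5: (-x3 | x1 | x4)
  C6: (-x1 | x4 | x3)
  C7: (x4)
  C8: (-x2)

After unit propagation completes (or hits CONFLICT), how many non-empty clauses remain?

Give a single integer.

Answer: 1

Derivation:
unit clause [4] forces x4=T; simplify:
  drop -4 from [-1, -4, -3] -> [-1, -3]
  satisfied 5 clause(s); 3 remain; assigned so far: [4]
unit clause [-2] forces x2=F; simplify:
  satisfied 2 clause(s); 1 remain; assigned so far: [2, 4]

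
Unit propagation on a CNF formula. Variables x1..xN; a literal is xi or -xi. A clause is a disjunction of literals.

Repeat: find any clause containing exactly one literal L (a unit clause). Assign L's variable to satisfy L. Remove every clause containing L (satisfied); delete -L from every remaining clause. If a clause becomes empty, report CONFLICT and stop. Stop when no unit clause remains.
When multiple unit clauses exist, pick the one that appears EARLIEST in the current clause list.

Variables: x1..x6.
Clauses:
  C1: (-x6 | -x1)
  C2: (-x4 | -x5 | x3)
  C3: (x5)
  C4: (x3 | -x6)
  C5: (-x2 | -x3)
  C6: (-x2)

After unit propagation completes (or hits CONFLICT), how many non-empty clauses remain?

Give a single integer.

unit clause [5] forces x5=T; simplify:
  drop -5 from [-4, -5, 3] -> [-4, 3]
  satisfied 1 clause(s); 5 remain; assigned so far: [5]
unit clause [-2] forces x2=F; simplify:
  satisfied 2 clause(s); 3 remain; assigned so far: [2, 5]

Answer: 3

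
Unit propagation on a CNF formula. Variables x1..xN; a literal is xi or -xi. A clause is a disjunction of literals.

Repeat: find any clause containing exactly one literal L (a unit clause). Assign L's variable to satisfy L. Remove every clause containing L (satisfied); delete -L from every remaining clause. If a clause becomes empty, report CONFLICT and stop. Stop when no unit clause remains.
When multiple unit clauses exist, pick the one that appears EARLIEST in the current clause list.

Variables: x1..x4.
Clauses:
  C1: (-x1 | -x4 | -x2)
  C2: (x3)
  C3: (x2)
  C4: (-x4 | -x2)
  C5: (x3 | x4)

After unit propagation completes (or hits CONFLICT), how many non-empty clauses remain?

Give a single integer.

Answer: 0

Derivation:
unit clause [3] forces x3=T; simplify:
  satisfied 2 clause(s); 3 remain; assigned so far: [3]
unit clause [2] forces x2=T; simplify:
  drop -2 from [-1, -4, -2] -> [-1, -4]
  drop -2 from [-4, -2] -> [-4]
  satisfied 1 clause(s); 2 remain; assigned so far: [2, 3]
unit clause [-4] forces x4=F; simplify:
  satisfied 2 clause(s); 0 remain; assigned so far: [2, 3, 4]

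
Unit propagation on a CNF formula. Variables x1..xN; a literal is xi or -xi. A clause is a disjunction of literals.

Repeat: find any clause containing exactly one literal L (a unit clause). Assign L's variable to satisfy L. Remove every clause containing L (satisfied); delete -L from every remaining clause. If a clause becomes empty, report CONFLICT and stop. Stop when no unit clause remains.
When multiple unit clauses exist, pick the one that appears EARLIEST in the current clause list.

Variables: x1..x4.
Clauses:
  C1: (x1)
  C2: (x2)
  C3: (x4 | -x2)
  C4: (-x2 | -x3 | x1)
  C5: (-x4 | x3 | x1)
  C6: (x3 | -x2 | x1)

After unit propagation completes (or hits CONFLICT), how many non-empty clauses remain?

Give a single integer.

unit clause [1] forces x1=T; simplify:
  satisfied 4 clause(s); 2 remain; assigned so far: [1]
unit clause [2] forces x2=T; simplify:
  drop -2 from [4, -2] -> [4]
  satisfied 1 clause(s); 1 remain; assigned so far: [1, 2]
unit clause [4] forces x4=T; simplify:
  satisfied 1 clause(s); 0 remain; assigned so far: [1, 2, 4]

Answer: 0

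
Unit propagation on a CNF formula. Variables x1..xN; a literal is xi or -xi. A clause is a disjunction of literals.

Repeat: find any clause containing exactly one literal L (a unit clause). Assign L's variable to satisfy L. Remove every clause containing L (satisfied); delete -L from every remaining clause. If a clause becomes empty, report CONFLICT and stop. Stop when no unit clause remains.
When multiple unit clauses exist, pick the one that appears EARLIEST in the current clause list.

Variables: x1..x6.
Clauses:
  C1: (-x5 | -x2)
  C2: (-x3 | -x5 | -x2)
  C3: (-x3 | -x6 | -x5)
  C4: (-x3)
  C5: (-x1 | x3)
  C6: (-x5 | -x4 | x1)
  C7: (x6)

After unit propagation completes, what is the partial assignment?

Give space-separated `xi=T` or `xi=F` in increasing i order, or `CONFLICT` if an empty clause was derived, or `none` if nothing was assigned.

Answer: x1=F x3=F x6=T

Derivation:
unit clause [-3] forces x3=F; simplify:
  drop 3 from [-1, 3] -> [-1]
  satisfied 3 clause(s); 4 remain; assigned so far: [3]
unit clause [-1] forces x1=F; simplify:
  drop 1 from [-5, -4, 1] -> [-5, -4]
  satisfied 1 clause(s); 3 remain; assigned so far: [1, 3]
unit clause [6] forces x6=T; simplify:
  satisfied 1 clause(s); 2 remain; assigned so far: [1, 3, 6]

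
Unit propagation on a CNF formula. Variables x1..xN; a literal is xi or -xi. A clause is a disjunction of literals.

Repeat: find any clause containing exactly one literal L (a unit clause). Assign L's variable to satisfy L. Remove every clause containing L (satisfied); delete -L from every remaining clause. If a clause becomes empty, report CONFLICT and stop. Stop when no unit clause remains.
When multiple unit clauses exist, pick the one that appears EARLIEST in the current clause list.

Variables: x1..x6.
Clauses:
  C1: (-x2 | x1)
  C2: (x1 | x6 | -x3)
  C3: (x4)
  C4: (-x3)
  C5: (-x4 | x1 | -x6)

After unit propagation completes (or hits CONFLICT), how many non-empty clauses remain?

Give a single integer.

unit clause [4] forces x4=T; simplify:
  drop -4 from [-4, 1, -6] -> [1, -6]
  satisfied 1 clause(s); 4 remain; assigned so far: [4]
unit clause [-3] forces x3=F; simplify:
  satisfied 2 clause(s); 2 remain; assigned so far: [3, 4]

Answer: 2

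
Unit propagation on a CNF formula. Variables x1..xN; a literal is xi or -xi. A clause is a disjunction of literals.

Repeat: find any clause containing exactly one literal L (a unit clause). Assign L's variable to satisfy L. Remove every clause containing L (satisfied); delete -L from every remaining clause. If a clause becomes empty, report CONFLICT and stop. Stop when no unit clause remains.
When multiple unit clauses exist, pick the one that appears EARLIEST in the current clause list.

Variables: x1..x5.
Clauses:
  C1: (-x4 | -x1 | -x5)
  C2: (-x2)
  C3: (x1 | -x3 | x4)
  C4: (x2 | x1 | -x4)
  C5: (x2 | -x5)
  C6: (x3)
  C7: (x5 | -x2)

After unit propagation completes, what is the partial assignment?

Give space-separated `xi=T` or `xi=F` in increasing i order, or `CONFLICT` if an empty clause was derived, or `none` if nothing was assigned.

unit clause [-2] forces x2=F; simplify:
  drop 2 from [2, 1, -4] -> [1, -4]
  drop 2 from [2, -5] -> [-5]
  satisfied 2 clause(s); 5 remain; assigned so far: [2]
unit clause [-5] forces x5=F; simplify:
  satisfied 2 clause(s); 3 remain; assigned so far: [2, 5]
unit clause [3] forces x3=T; simplify:
  drop -3 from [1, -3, 4] -> [1, 4]
  satisfied 1 clause(s); 2 remain; assigned so far: [2, 3, 5]

Answer: x2=F x3=T x5=F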